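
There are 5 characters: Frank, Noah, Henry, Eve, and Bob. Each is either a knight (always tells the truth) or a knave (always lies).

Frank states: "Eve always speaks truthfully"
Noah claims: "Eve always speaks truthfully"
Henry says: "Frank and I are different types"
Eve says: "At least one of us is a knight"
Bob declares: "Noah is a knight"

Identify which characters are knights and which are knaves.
Frank is a knave.
Noah is a knave.
Henry is a knave.
Eve is a knave.
Bob is a knave.

Verification:
- Frank (knave) says "Eve always speaks truthfully" - this is FALSE (a lie) because Eve is a knave.
- Noah (knave) says "Eve always speaks truthfully" - this is FALSE (a lie) because Eve is a knave.
- Henry (knave) says "Frank and I are different types" - this is FALSE (a lie) because Henry is a knave and Frank is a knave.
- Eve (knave) says "At least one of us is a knight" - this is FALSE (a lie) because no one is a knight.
- Bob (knave) says "Noah is a knight" - this is FALSE (a lie) because Noah is a knave.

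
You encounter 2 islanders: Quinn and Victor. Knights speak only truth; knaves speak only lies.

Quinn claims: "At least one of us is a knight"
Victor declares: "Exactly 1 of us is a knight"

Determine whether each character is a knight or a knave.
Quinn is a knave.
Victor is a knave.

Verification:
- Quinn (knave) says "At least one of us is a knight" - this is FALSE (a lie) because no one is a knight.
- Victor (knave) says "Exactly 1 of us is a knight" - this is FALSE (a lie) because there are 0 knights.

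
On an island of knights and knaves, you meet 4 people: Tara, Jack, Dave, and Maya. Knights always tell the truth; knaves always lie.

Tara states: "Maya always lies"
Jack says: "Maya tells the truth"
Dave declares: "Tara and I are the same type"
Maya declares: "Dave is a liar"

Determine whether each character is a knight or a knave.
Tara is a knight.
Jack is a knave.
Dave is a knight.
Maya is a knave.

Verification:
- Tara (knight) says "Maya always lies" - this is TRUE because Maya is a knave.
- Jack (knave) says "Maya tells the truth" - this is FALSE (a lie) because Maya is a knave.
- Dave (knight) says "Tara and I are the same type" - this is TRUE because Dave is a knight and Tara is a knight.
- Maya (knave) says "Dave is a liar" - this is FALSE (a lie) because Dave is a knight.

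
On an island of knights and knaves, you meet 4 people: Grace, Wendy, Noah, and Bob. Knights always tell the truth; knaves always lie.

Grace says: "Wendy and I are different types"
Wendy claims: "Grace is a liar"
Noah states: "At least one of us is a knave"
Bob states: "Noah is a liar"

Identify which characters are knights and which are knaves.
Grace is a knight.
Wendy is a knave.
Noah is a knight.
Bob is a knave.

Verification:
- Grace (knight) says "Wendy and I are different types" - this is TRUE because Grace is a knight and Wendy is a knave.
- Wendy (knave) says "Grace is a liar" - this is FALSE (a lie) because Grace is a knight.
- Noah (knight) says "At least one of us is a knave" - this is TRUE because Wendy and Bob are knaves.
- Bob (knave) says "Noah is a liar" - this is FALSE (a lie) because Noah is a knight.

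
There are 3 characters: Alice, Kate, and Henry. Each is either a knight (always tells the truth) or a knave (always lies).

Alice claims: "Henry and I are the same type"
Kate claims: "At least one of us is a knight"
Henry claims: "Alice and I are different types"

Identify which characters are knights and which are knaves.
Alice is a knave.
Kate is a knight.
Henry is a knight.

Verification:
- Alice (knave) says "Henry and I are the same type" - this is FALSE (a lie) because Alice is a knave and Henry is a knight.
- Kate (knight) says "At least one of us is a knight" - this is TRUE because Kate and Henry are knights.
- Henry (knight) says "Alice and I are different types" - this is TRUE because Henry is a knight and Alice is a knave.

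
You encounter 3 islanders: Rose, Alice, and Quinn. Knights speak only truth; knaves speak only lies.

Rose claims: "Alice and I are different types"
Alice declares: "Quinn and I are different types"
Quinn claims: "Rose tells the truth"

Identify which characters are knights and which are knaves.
Rose is a knave.
Alice is a knave.
Quinn is a knave.

Verification:
- Rose (knave) says "Alice and I are different types" - this is FALSE (a lie) because Rose is a knave and Alice is a knave.
- Alice (knave) says "Quinn and I are different types" - this is FALSE (a lie) because Alice is a knave and Quinn is a knave.
- Quinn (knave) says "Rose tells the truth" - this is FALSE (a lie) because Rose is a knave.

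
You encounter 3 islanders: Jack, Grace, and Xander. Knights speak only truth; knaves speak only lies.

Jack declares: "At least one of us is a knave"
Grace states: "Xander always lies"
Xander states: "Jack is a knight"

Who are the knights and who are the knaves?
Jack is a knight.
Grace is a knave.
Xander is a knight.

Verification:
- Jack (knight) says "At least one of us is a knave" - this is TRUE because Grace is a knave.
- Grace (knave) says "Xander always lies" - this is FALSE (a lie) because Xander is a knight.
- Xander (knight) says "Jack is a knight" - this is TRUE because Jack is a knight.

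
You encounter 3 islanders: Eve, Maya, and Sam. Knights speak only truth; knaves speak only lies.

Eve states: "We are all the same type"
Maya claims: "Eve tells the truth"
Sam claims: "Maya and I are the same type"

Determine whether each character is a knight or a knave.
Eve is a knight.
Maya is a knight.
Sam is a knight.

Verification:
- Eve (knight) says "We are all the same type" - this is TRUE because Eve, Maya, and Sam are knights.
- Maya (knight) says "Eve tells the truth" - this is TRUE because Eve is a knight.
- Sam (knight) says "Maya and I are the same type" - this is TRUE because Sam is a knight and Maya is a knight.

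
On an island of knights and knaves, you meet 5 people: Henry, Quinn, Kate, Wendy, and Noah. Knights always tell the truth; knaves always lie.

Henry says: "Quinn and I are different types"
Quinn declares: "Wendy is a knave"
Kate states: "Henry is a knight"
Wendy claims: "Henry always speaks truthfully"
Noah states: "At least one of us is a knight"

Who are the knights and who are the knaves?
Henry is a knight.
Quinn is a knave.
Kate is a knight.
Wendy is a knight.
Noah is a knight.

Verification:
- Henry (knight) says "Quinn and I are different types" - this is TRUE because Henry is a knight and Quinn is a knave.
- Quinn (knave) says "Wendy is a knave" - this is FALSE (a lie) because Wendy is a knight.
- Kate (knight) says "Henry is a knight" - this is TRUE because Henry is a knight.
- Wendy (knight) says "Henry always speaks truthfully" - this is TRUE because Henry is a knight.
- Noah (knight) says "At least one of us is a knight" - this is TRUE because Henry, Kate, Wendy, and Noah are knights.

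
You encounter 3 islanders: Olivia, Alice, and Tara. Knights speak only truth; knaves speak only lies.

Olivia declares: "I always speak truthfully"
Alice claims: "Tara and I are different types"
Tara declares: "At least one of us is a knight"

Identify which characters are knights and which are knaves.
Olivia is a knave.
Alice is a knave.
Tara is a knave.

Verification:
- Olivia (knave) says "I always speak truthfully" - this is FALSE (a lie) because Olivia is a knave.
- Alice (knave) says "Tara and I are different types" - this is FALSE (a lie) because Alice is a knave and Tara is a knave.
- Tara (knave) says "At least one of us is a knight" - this is FALSE (a lie) because no one is a knight.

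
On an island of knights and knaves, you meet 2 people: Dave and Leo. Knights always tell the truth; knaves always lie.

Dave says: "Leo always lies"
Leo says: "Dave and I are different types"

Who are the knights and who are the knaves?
Dave is a knave.
Leo is a knight.

Verification:
- Dave (knave) says "Leo always lies" - this is FALSE (a lie) because Leo is a knight.
- Leo (knight) says "Dave and I are different types" - this is TRUE because Leo is a knight and Dave is a knave.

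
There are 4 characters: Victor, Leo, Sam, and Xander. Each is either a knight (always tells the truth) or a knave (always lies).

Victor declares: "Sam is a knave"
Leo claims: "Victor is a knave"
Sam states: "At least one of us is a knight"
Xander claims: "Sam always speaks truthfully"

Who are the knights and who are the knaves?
Victor is a knave.
Leo is a knight.
Sam is a knight.
Xander is a knight.

Verification:
- Victor (knave) says "Sam is a knave" - this is FALSE (a lie) because Sam is a knight.
- Leo (knight) says "Victor is a knave" - this is TRUE because Victor is a knave.
- Sam (knight) says "At least one of us is a knight" - this is TRUE because Leo, Sam, and Xander are knights.
- Xander (knight) says "Sam always speaks truthfully" - this is TRUE because Sam is a knight.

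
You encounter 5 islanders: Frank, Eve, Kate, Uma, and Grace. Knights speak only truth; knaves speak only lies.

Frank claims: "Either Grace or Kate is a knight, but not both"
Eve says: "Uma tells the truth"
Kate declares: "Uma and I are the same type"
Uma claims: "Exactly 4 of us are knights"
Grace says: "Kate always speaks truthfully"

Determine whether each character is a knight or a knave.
Frank is a knave.
Eve is a knight.
Kate is a knight.
Uma is a knight.
Grace is a knight.

Verification:
- Frank (knave) says "Either Grace or Kate is a knight, but not both" - this is FALSE (a lie) because Grace is a knight and Kate is a knight.
- Eve (knight) says "Uma tells the truth" - this is TRUE because Uma is a knight.
- Kate (knight) says "Uma and I are the same type" - this is TRUE because Kate is a knight and Uma is a knight.
- Uma (knight) says "Exactly 4 of us are knights" - this is TRUE because there are 4 knights.
- Grace (knight) says "Kate always speaks truthfully" - this is TRUE because Kate is a knight.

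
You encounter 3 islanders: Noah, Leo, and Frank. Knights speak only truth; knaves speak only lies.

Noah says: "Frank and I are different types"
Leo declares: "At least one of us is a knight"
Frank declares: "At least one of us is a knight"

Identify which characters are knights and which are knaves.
Noah is a knave.
Leo is a knave.
Frank is a knave.

Verification:
- Noah (knave) says "Frank and I are different types" - this is FALSE (a lie) because Noah is a knave and Frank is a knave.
- Leo (knave) says "At least one of us is a knight" - this is FALSE (a lie) because no one is a knight.
- Frank (knave) says "At least one of us is a knight" - this is FALSE (a lie) because no one is a knight.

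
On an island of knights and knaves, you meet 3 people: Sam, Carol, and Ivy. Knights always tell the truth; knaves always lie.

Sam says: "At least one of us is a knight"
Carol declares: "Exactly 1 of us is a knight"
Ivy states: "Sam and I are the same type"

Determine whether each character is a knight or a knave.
Sam is a knight.
Carol is a knave.
Ivy is a knight.

Verification:
- Sam (knight) says "At least one of us is a knight" - this is TRUE because Sam and Ivy are knights.
- Carol (knave) says "Exactly 1 of us is a knight" - this is FALSE (a lie) because there are 2 knights.
- Ivy (knight) says "Sam and I are the same type" - this is TRUE because Ivy is a knight and Sam is a knight.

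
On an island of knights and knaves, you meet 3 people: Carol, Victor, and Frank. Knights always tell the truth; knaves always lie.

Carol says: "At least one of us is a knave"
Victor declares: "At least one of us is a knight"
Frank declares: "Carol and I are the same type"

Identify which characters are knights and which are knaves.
Carol is a knight.
Victor is a knight.
Frank is a knave.

Verification:
- Carol (knight) says "At least one of us is a knave" - this is TRUE because Frank is a knave.
- Victor (knight) says "At least one of us is a knight" - this is TRUE because Carol and Victor are knights.
- Frank (knave) says "Carol and I are the same type" - this is FALSE (a lie) because Frank is a knave and Carol is a knight.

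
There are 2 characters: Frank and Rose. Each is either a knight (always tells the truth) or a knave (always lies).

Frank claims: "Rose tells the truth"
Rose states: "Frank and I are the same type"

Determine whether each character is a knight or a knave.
Frank is a knight.
Rose is a knight.

Verification:
- Frank (knight) says "Rose tells the truth" - this is TRUE because Rose is a knight.
- Rose (knight) says "Frank and I are the same type" - this is TRUE because Rose is a knight and Frank is a knight.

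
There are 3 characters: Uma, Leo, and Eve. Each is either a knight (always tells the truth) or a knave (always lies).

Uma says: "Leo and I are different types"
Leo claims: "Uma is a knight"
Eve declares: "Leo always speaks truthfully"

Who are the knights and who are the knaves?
Uma is a knave.
Leo is a knave.
Eve is a knave.

Verification:
- Uma (knave) says "Leo and I are different types" - this is FALSE (a lie) because Uma is a knave and Leo is a knave.
- Leo (knave) says "Uma is a knight" - this is FALSE (a lie) because Uma is a knave.
- Eve (knave) says "Leo always speaks truthfully" - this is FALSE (a lie) because Leo is a knave.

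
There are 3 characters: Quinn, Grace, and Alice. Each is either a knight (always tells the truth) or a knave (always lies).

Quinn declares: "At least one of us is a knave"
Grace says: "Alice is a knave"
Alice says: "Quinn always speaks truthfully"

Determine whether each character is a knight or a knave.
Quinn is a knight.
Grace is a knave.
Alice is a knight.

Verification:
- Quinn (knight) says "At least one of us is a knave" - this is TRUE because Grace is a knave.
- Grace (knave) says "Alice is a knave" - this is FALSE (a lie) because Alice is a knight.
- Alice (knight) says "Quinn always speaks truthfully" - this is TRUE because Quinn is a knight.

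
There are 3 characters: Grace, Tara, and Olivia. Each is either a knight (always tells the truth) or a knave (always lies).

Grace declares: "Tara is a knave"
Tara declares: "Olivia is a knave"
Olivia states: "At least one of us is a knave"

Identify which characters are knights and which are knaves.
Grace is a knight.
Tara is a knave.
Olivia is a knight.

Verification:
- Grace (knight) says "Tara is a knave" - this is TRUE because Tara is a knave.
- Tara (knave) says "Olivia is a knave" - this is FALSE (a lie) because Olivia is a knight.
- Olivia (knight) says "At least one of us is a knave" - this is TRUE because Tara is a knave.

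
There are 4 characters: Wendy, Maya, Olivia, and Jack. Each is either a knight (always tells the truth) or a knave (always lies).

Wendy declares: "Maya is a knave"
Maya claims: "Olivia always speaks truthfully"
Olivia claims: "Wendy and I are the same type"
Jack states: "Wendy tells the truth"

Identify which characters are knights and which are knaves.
Wendy is a knight.
Maya is a knave.
Olivia is a knave.
Jack is a knight.

Verification:
- Wendy (knight) says "Maya is a knave" - this is TRUE because Maya is a knave.
- Maya (knave) says "Olivia always speaks truthfully" - this is FALSE (a lie) because Olivia is a knave.
- Olivia (knave) says "Wendy and I are the same type" - this is FALSE (a lie) because Olivia is a knave and Wendy is a knight.
- Jack (knight) says "Wendy tells the truth" - this is TRUE because Wendy is a knight.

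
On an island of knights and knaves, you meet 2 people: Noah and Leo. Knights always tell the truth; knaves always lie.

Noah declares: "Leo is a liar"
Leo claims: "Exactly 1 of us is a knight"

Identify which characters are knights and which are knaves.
Noah is a knave.
Leo is a knight.

Verification:
- Noah (knave) says "Leo is a liar" - this is FALSE (a lie) because Leo is a knight.
- Leo (knight) says "Exactly 1 of us is a knight" - this is TRUE because there are 1 knights.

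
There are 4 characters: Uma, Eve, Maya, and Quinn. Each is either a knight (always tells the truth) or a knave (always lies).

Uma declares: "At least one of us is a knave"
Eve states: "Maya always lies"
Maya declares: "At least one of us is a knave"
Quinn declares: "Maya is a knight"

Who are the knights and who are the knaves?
Uma is a knight.
Eve is a knave.
Maya is a knight.
Quinn is a knight.

Verification:
- Uma (knight) says "At least one of us is a knave" - this is TRUE because Eve is a knave.
- Eve (knave) says "Maya always lies" - this is FALSE (a lie) because Maya is a knight.
- Maya (knight) says "At least one of us is a knave" - this is TRUE because Eve is a knave.
- Quinn (knight) says "Maya is a knight" - this is TRUE because Maya is a knight.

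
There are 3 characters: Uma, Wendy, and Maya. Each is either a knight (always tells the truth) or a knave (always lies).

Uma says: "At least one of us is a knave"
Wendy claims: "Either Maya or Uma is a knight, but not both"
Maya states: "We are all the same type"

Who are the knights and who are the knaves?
Uma is a knight.
Wendy is a knight.
Maya is a knave.

Verification:
- Uma (knight) says "At least one of us is a knave" - this is TRUE because Maya is a knave.
- Wendy (knight) says "Either Maya or Uma is a knight, but not both" - this is TRUE because Maya is a knave and Uma is a knight.
- Maya (knave) says "We are all the same type" - this is FALSE (a lie) because Uma and Wendy are knights and Maya is a knave.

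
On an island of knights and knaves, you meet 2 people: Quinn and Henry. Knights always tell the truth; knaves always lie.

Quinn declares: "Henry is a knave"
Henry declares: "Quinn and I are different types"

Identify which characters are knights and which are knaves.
Quinn is a knave.
Henry is a knight.

Verification:
- Quinn (knave) says "Henry is a knave" - this is FALSE (a lie) because Henry is a knight.
- Henry (knight) says "Quinn and I are different types" - this is TRUE because Henry is a knight and Quinn is a knave.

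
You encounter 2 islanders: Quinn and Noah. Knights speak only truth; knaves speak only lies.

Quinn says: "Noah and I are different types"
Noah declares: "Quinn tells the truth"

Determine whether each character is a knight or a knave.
Quinn is a knave.
Noah is a knave.

Verification:
- Quinn (knave) says "Noah and I are different types" - this is FALSE (a lie) because Quinn is a knave and Noah is a knave.
- Noah (knave) says "Quinn tells the truth" - this is FALSE (a lie) because Quinn is a knave.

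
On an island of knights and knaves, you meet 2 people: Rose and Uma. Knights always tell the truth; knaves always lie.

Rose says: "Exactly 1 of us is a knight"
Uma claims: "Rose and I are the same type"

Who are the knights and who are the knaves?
Rose is a knight.
Uma is a knave.

Verification:
- Rose (knight) says "Exactly 1 of us is a knight" - this is TRUE because there are 1 knights.
- Uma (knave) says "Rose and I are the same type" - this is FALSE (a lie) because Uma is a knave and Rose is a knight.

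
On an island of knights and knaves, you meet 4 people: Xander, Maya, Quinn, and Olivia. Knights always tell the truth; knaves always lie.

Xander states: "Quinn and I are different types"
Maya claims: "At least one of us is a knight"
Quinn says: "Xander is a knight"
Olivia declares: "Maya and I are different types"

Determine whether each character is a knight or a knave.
Xander is a knave.
Maya is a knave.
Quinn is a knave.
Olivia is a knave.

Verification:
- Xander (knave) says "Quinn and I are different types" - this is FALSE (a lie) because Xander is a knave and Quinn is a knave.
- Maya (knave) says "At least one of us is a knight" - this is FALSE (a lie) because no one is a knight.
- Quinn (knave) says "Xander is a knight" - this is FALSE (a lie) because Xander is a knave.
- Olivia (knave) says "Maya and I are different types" - this is FALSE (a lie) because Olivia is a knave and Maya is a knave.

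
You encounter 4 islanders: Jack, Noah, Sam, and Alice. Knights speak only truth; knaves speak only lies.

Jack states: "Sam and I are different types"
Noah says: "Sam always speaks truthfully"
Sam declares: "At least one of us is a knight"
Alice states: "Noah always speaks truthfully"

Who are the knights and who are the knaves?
Jack is a knave.
Noah is a knave.
Sam is a knave.
Alice is a knave.

Verification:
- Jack (knave) says "Sam and I are different types" - this is FALSE (a lie) because Jack is a knave and Sam is a knave.
- Noah (knave) says "Sam always speaks truthfully" - this is FALSE (a lie) because Sam is a knave.
- Sam (knave) says "At least one of us is a knight" - this is FALSE (a lie) because no one is a knight.
- Alice (knave) says "Noah always speaks truthfully" - this is FALSE (a lie) because Noah is a knave.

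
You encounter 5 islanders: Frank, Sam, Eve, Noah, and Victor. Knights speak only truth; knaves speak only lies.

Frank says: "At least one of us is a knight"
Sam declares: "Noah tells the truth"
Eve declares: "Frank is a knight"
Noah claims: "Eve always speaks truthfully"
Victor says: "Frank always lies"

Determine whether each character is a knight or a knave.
Frank is a knight.
Sam is a knight.
Eve is a knight.
Noah is a knight.
Victor is a knave.

Verification:
- Frank (knight) says "At least one of us is a knight" - this is TRUE because Frank, Sam, Eve, and Noah are knights.
- Sam (knight) says "Noah tells the truth" - this is TRUE because Noah is a knight.
- Eve (knight) says "Frank is a knight" - this is TRUE because Frank is a knight.
- Noah (knight) says "Eve always speaks truthfully" - this is TRUE because Eve is a knight.
- Victor (knave) says "Frank always lies" - this is FALSE (a lie) because Frank is a knight.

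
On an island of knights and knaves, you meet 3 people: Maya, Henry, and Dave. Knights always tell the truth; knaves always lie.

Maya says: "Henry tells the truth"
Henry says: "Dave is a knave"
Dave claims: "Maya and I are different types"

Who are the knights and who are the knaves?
Maya is a knave.
Henry is a knave.
Dave is a knight.

Verification:
- Maya (knave) says "Henry tells the truth" - this is FALSE (a lie) because Henry is a knave.
- Henry (knave) says "Dave is a knave" - this is FALSE (a lie) because Dave is a knight.
- Dave (knight) says "Maya and I are different types" - this is TRUE because Dave is a knight and Maya is a knave.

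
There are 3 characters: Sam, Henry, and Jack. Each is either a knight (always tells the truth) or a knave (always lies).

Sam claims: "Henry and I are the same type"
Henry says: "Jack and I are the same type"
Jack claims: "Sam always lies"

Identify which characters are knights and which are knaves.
Sam is a knave.
Henry is a knight.
Jack is a knight.

Verification:
- Sam (knave) says "Henry and I are the same type" - this is FALSE (a lie) because Sam is a knave and Henry is a knight.
- Henry (knight) says "Jack and I are the same type" - this is TRUE because Henry is a knight and Jack is a knight.
- Jack (knight) says "Sam always lies" - this is TRUE because Sam is a knave.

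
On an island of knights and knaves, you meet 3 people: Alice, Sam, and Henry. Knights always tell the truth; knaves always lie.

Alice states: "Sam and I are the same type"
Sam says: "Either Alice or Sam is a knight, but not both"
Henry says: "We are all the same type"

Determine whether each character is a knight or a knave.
Alice is a knave.
Sam is a knight.
Henry is a knave.

Verification:
- Alice (knave) says "Sam and I are the same type" - this is FALSE (a lie) because Alice is a knave and Sam is a knight.
- Sam (knight) says "Either Alice or Sam is a knight, but not both" - this is TRUE because Alice is a knave and Sam is a knight.
- Henry (knave) says "We are all the same type" - this is FALSE (a lie) because Sam is a knight and Alice and Henry are knaves.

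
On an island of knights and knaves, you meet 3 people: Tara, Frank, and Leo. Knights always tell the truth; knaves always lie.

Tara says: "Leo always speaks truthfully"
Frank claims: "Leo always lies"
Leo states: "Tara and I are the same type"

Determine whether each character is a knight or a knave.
Tara is a knight.
Frank is a knave.
Leo is a knight.

Verification:
- Tara (knight) says "Leo always speaks truthfully" - this is TRUE because Leo is a knight.
- Frank (knave) says "Leo always lies" - this is FALSE (a lie) because Leo is a knight.
- Leo (knight) says "Tara and I are the same type" - this is TRUE because Leo is a knight and Tara is a knight.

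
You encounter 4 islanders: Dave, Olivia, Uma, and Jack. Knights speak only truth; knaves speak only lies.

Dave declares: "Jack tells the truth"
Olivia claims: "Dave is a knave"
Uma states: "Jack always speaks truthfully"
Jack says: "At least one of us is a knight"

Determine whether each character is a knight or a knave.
Dave is a knight.
Olivia is a knave.
Uma is a knight.
Jack is a knight.

Verification:
- Dave (knight) says "Jack tells the truth" - this is TRUE because Jack is a knight.
- Olivia (knave) says "Dave is a knave" - this is FALSE (a lie) because Dave is a knight.
- Uma (knight) says "Jack always speaks truthfully" - this is TRUE because Jack is a knight.
- Jack (knight) says "At least one of us is a knight" - this is TRUE because Dave, Uma, and Jack are knights.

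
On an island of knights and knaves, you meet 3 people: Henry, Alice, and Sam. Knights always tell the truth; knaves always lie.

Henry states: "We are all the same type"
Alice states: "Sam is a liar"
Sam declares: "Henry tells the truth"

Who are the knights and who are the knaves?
Henry is a knave.
Alice is a knight.
Sam is a knave.

Verification:
- Henry (knave) says "We are all the same type" - this is FALSE (a lie) because Alice is a knight and Henry and Sam are knaves.
- Alice (knight) says "Sam is a liar" - this is TRUE because Sam is a knave.
- Sam (knave) says "Henry tells the truth" - this is FALSE (a lie) because Henry is a knave.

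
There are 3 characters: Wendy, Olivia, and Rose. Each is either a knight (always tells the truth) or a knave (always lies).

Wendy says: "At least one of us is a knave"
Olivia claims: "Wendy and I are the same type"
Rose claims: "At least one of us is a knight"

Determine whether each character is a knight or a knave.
Wendy is a knight.
Olivia is a knave.
Rose is a knight.

Verification:
- Wendy (knight) says "At least one of us is a knave" - this is TRUE because Olivia is a knave.
- Olivia (knave) says "Wendy and I are the same type" - this is FALSE (a lie) because Olivia is a knave and Wendy is a knight.
- Rose (knight) says "At least one of us is a knight" - this is TRUE because Wendy and Rose are knights.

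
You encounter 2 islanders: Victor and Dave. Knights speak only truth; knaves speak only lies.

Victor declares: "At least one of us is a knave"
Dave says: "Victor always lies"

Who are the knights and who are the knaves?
Victor is a knight.
Dave is a knave.

Verification:
- Victor (knight) says "At least one of us is a knave" - this is TRUE because Dave is a knave.
- Dave (knave) says "Victor always lies" - this is FALSE (a lie) because Victor is a knight.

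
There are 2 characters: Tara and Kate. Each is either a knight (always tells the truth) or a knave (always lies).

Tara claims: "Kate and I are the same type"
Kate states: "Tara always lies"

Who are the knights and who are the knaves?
Tara is a knave.
Kate is a knight.

Verification:
- Tara (knave) says "Kate and I are the same type" - this is FALSE (a lie) because Tara is a knave and Kate is a knight.
- Kate (knight) says "Tara always lies" - this is TRUE because Tara is a knave.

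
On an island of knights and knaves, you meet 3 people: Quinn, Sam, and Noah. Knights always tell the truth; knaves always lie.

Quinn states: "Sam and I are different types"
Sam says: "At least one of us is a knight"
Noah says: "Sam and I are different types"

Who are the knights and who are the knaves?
Quinn is a knave.
Sam is a knave.
Noah is a knave.

Verification:
- Quinn (knave) says "Sam and I are different types" - this is FALSE (a lie) because Quinn is a knave and Sam is a knave.
- Sam (knave) says "At least one of us is a knight" - this is FALSE (a lie) because no one is a knight.
- Noah (knave) says "Sam and I are different types" - this is FALSE (a lie) because Noah is a knave and Sam is a knave.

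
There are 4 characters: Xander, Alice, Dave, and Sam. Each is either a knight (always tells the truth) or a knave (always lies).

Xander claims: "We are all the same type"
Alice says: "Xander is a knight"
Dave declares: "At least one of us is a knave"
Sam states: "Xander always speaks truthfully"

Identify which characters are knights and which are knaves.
Xander is a knave.
Alice is a knave.
Dave is a knight.
Sam is a knave.

Verification:
- Xander (knave) says "We are all the same type" - this is FALSE (a lie) because Dave is a knight and Xander, Alice, and Sam are knaves.
- Alice (knave) says "Xander is a knight" - this is FALSE (a lie) because Xander is a knave.
- Dave (knight) says "At least one of us is a knave" - this is TRUE because Xander, Alice, and Sam are knaves.
- Sam (knave) says "Xander always speaks truthfully" - this is FALSE (a lie) because Xander is a knave.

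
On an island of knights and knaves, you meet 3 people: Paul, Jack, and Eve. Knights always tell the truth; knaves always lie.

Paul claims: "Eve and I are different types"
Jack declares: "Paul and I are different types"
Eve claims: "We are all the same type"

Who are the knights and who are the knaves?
Paul is a knave.
Jack is a knight.
Eve is a knave.

Verification:
- Paul (knave) says "Eve and I are different types" - this is FALSE (a lie) because Paul is a knave and Eve is a knave.
- Jack (knight) says "Paul and I are different types" - this is TRUE because Jack is a knight and Paul is a knave.
- Eve (knave) says "We are all the same type" - this is FALSE (a lie) because Jack is a knight and Paul and Eve are knaves.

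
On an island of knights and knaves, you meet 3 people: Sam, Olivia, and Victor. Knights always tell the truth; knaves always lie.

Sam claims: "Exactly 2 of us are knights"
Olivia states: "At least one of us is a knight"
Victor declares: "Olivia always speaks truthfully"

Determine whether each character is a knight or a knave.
Sam is a knave.
Olivia is a knave.
Victor is a knave.

Verification:
- Sam (knave) says "Exactly 2 of us are knights" - this is FALSE (a lie) because there are 0 knights.
- Olivia (knave) says "At least one of us is a knight" - this is FALSE (a lie) because no one is a knight.
- Victor (knave) says "Olivia always speaks truthfully" - this is FALSE (a lie) because Olivia is a knave.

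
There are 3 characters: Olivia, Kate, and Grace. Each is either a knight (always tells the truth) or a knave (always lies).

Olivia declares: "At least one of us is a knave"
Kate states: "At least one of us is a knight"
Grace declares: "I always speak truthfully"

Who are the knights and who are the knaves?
Olivia is a knight.
Kate is a knight.
Grace is a knave.

Verification:
- Olivia (knight) says "At least one of us is a knave" - this is TRUE because Grace is a knave.
- Kate (knight) says "At least one of us is a knight" - this is TRUE because Olivia and Kate are knights.
- Grace (knave) says "I always speak truthfully" - this is FALSE (a lie) because Grace is a knave.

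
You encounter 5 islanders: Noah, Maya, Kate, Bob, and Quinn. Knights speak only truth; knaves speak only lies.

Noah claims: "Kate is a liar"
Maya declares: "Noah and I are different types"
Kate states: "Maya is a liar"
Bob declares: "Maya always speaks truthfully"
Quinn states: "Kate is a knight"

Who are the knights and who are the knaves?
Noah is a knave.
Maya is a knave.
Kate is a knight.
Bob is a knave.
Quinn is a knight.

Verification:
- Noah (knave) says "Kate is a liar" - this is FALSE (a lie) because Kate is a knight.
- Maya (knave) says "Noah and I are different types" - this is FALSE (a lie) because Maya is a knave and Noah is a knave.
- Kate (knight) says "Maya is a liar" - this is TRUE because Maya is a knave.
- Bob (knave) says "Maya always speaks truthfully" - this is FALSE (a lie) because Maya is a knave.
- Quinn (knight) says "Kate is a knight" - this is TRUE because Kate is a knight.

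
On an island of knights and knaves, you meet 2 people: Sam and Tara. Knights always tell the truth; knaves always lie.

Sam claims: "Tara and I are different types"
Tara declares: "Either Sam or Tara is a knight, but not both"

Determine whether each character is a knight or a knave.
Sam is a knave.
Tara is a knave.

Verification:
- Sam (knave) says "Tara and I are different types" - this is FALSE (a lie) because Sam is a knave and Tara is a knave.
- Tara (knave) says "Either Sam or Tara is a knight, but not both" - this is FALSE (a lie) because Sam is a knave and Tara is a knave.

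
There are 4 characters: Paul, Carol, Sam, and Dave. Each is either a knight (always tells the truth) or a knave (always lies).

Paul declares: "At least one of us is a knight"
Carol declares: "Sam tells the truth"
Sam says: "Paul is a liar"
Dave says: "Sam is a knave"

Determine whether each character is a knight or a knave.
Paul is a knight.
Carol is a knave.
Sam is a knave.
Dave is a knight.

Verification:
- Paul (knight) says "At least one of us is a knight" - this is TRUE because Paul and Dave are knights.
- Carol (knave) says "Sam tells the truth" - this is FALSE (a lie) because Sam is a knave.
- Sam (knave) says "Paul is a liar" - this is FALSE (a lie) because Paul is a knight.
- Dave (knight) says "Sam is a knave" - this is TRUE because Sam is a knave.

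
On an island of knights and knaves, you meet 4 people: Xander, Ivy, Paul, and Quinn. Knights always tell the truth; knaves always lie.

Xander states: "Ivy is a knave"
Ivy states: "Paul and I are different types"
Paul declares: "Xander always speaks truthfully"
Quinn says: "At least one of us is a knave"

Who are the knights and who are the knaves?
Xander is a knave.
Ivy is a knight.
Paul is a knave.
Quinn is a knight.

Verification:
- Xander (knave) says "Ivy is a knave" - this is FALSE (a lie) because Ivy is a knight.
- Ivy (knight) says "Paul and I are different types" - this is TRUE because Ivy is a knight and Paul is a knave.
- Paul (knave) says "Xander always speaks truthfully" - this is FALSE (a lie) because Xander is a knave.
- Quinn (knight) says "At least one of us is a knave" - this is TRUE because Xander and Paul are knaves.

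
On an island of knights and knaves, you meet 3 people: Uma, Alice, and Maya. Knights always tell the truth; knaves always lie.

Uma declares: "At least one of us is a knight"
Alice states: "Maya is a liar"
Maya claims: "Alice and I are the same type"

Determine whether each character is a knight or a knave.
Uma is a knight.
Alice is a knight.
Maya is a knave.

Verification:
- Uma (knight) says "At least one of us is a knight" - this is TRUE because Uma and Alice are knights.
- Alice (knight) says "Maya is a liar" - this is TRUE because Maya is a knave.
- Maya (knave) says "Alice and I are the same type" - this is FALSE (a lie) because Maya is a knave and Alice is a knight.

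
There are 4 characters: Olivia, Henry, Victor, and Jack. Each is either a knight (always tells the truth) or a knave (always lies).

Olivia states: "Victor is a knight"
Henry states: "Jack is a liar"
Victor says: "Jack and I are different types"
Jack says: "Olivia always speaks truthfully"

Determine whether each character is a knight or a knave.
Olivia is a knave.
Henry is a knight.
Victor is a knave.
Jack is a knave.

Verification:
- Olivia (knave) says "Victor is a knight" - this is FALSE (a lie) because Victor is a knave.
- Henry (knight) says "Jack is a liar" - this is TRUE because Jack is a knave.
- Victor (knave) says "Jack and I are different types" - this is FALSE (a lie) because Victor is a knave and Jack is a knave.
- Jack (knave) says "Olivia always speaks truthfully" - this is FALSE (a lie) because Olivia is a knave.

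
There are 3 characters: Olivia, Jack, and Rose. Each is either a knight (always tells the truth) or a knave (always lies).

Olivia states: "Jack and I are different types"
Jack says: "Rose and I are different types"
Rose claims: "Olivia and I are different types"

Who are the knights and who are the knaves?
Olivia is a knave.
Jack is a knave.
Rose is a knave.

Verification:
- Olivia (knave) says "Jack and I are different types" - this is FALSE (a lie) because Olivia is a knave and Jack is a knave.
- Jack (knave) says "Rose and I are different types" - this is FALSE (a lie) because Jack is a knave and Rose is a knave.
- Rose (knave) says "Olivia and I are different types" - this is FALSE (a lie) because Rose is a knave and Olivia is a knave.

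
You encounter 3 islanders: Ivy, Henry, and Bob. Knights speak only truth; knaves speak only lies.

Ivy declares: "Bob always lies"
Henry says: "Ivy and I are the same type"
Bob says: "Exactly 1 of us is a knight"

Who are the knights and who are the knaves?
Ivy is a knight.
Henry is a knight.
Bob is a knave.

Verification:
- Ivy (knight) says "Bob always lies" - this is TRUE because Bob is a knave.
- Henry (knight) says "Ivy and I are the same type" - this is TRUE because Henry is a knight and Ivy is a knight.
- Bob (knave) says "Exactly 1 of us is a knight" - this is FALSE (a lie) because there are 2 knights.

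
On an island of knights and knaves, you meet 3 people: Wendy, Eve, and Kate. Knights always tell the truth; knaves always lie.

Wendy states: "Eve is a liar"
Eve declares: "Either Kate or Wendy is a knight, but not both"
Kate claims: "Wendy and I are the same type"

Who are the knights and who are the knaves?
Wendy is a knight.
Eve is a knave.
Kate is a knight.

Verification:
- Wendy (knight) says "Eve is a liar" - this is TRUE because Eve is a knave.
- Eve (knave) says "Either Kate or Wendy is a knight, but not both" - this is FALSE (a lie) because Kate is a knight and Wendy is a knight.
- Kate (knight) says "Wendy and I are the same type" - this is TRUE because Kate is a knight and Wendy is a knight.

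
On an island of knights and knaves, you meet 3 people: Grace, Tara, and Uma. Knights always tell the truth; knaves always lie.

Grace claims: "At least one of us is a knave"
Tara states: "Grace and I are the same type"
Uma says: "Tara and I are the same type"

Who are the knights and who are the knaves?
Grace is a knight.
Tara is a knight.
Uma is a knave.

Verification:
- Grace (knight) says "At least one of us is a knave" - this is TRUE because Uma is a knave.
- Tara (knight) says "Grace and I are the same type" - this is TRUE because Tara is a knight and Grace is a knight.
- Uma (knave) says "Tara and I are the same type" - this is FALSE (a lie) because Uma is a knave and Tara is a knight.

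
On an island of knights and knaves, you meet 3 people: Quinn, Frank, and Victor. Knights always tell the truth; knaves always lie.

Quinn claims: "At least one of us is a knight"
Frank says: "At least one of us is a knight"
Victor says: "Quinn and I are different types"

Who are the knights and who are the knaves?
Quinn is a knave.
Frank is a knave.
Victor is a knave.

Verification:
- Quinn (knave) says "At least one of us is a knight" - this is FALSE (a lie) because no one is a knight.
- Frank (knave) says "At least one of us is a knight" - this is FALSE (a lie) because no one is a knight.
- Victor (knave) says "Quinn and I are different types" - this is FALSE (a lie) because Victor is a knave and Quinn is a knave.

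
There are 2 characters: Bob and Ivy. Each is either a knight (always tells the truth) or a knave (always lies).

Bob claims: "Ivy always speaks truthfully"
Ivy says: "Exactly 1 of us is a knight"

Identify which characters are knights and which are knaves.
Bob is a knave.
Ivy is a knave.

Verification:
- Bob (knave) says "Ivy always speaks truthfully" - this is FALSE (a lie) because Ivy is a knave.
- Ivy (knave) says "Exactly 1 of us is a knight" - this is FALSE (a lie) because there are 0 knights.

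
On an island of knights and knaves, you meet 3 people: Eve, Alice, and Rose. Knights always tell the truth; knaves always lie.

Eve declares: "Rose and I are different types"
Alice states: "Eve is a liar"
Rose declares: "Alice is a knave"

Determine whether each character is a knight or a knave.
Eve is a knave.
Alice is a knight.
Rose is a knave.

Verification:
- Eve (knave) says "Rose and I are different types" - this is FALSE (a lie) because Eve is a knave and Rose is a knave.
- Alice (knight) says "Eve is a liar" - this is TRUE because Eve is a knave.
- Rose (knave) says "Alice is a knave" - this is FALSE (a lie) because Alice is a knight.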